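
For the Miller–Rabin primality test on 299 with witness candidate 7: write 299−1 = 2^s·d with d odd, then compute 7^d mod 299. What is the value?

180

299 − 1 = 298 = 2^1 · 149, so d = 149.
7^1 ≡ 7 (mod 299)
7^2 ≡ 7^2 = 49 ≡ 49 (mod 299)
7^4 ≡ 49^2 = 2401 ≡ 9 (mod 299)
7^8 ≡ 9^2 = 81 ≡ 81 (mod 299)
7^16 ≡ 81^2 = 6561 ≡ 282 (mod 299)
7^32 ≡ 282^2 = 79524 ≡ 289 (mod 299)
7^64 ≡ 289^2 = 83521 ≡ 100 (mod 299)
7^128 ≡ 100^2 = 10000 ≡ 133 (mod 299)
149 = 128 + 16 + 4 + 1 in binary powers of 2.
So 7^149 ≡ 133 · 282 · 9 · 7 ≡ 180 (mod 299).
Squaring chain: 180; never reaches −1, so base 7 is a Miller–Rabin witness that 299 is composite.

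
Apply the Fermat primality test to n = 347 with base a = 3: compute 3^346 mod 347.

1

3^1 ≡ 3 (mod 347)
3^2 ≡ 3^2 = 9 ≡ 9 (mod 347)
3^4 ≡ 9^2 = 81 ≡ 81 (mod 347)
3^8 ≡ 81^2 = 6561 ≡ 315 (mod 347)
3^16 ≡ 315^2 = 99225 ≡ 330 (mod 347)
3^32 ≡ 330^2 = 108900 ≡ 289 (mod 347)
3^64 ≡ 289^2 = 83521 ≡ 241 (mod 347)
3^128 ≡ 241^2 = 58081 ≡ 132 (mod 347)
3^256 ≡ 132^2 = 17424 ≡ 74 (mod 347)
346 = 256 + 64 + 16 + 8 + 2 in binary powers of 2.
So 3^346 ≡ 74 · 241 · 330 · 315 · 9 ≡ 1 (mod 347).
Since the result is 1, base 3 gives no evidence that 347 is composite.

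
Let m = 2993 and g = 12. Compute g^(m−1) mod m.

1902

12^1 ≡ 12 (mod 2993)
12^2 ≡ 12^2 = 144 ≡ 144 (mod 2993)
12^4 ≡ 144^2 = 20736 ≡ 2778 (mod 2993)
12^8 ≡ 2778^2 = 7717284 ≡ 1330 (mod 2993)
12^16 ≡ 1330^2 = 1768900 ≡ 37 (mod 2993)
12^32 ≡ 37^2 = 1369 ≡ 1369 (mod 2993)
12^64 ≡ 1369^2 = 1874161 ≡ 543 (mod 2993)
12^128 ≡ 543^2 = 294849 ≡ 1535 (mod 2993)
12^256 ≡ 1535^2 = 2356225 ≡ 734 (mod 2993)
12^512 ≡ 734^2 = 538756 ≡ 16 (mod 2993)
12^1024 ≡ 16^2 = 256 ≡ 256 (mod 2993)
12^2048 ≡ 256^2 = 65536 ≡ 2683 (mod 2993)
2992 = 2048 + 512 + 256 + 128 + 32 + 16 in binary powers of 2.
So 12^2992 ≡ 2683 · 16 · 734 · 1535 · 1369 · 37 ≡ 1902 (mod 2993).
Since 1902 ≠ 1, base 12 is a Fermat witness: 2993 is composite.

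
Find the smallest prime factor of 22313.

22313 is odd.
Digit sum 11, not divisible by 3.
Ends in 3: not divisible by 5.
7: 22313 = 7·3187 + 4
11: 22313 = 11·2028 + 5
13: 22313 = 13·1716 + 5
17: 22313 = 17·1312 + 9
19: 22313 = 19·1174 + 7
23: 22313 = 23·970 + 3
29: 22313 = 29·769 + 12
31: 22313 = 31·719 + 24
37: 22313 = 37·603 + 2
41: 22313 = 41·544 + 9
43: 22313 = 43·518 + 39
47: 22313 = 47·474 + 35
53: 22313 = 53·421

53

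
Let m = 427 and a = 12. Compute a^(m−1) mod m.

12^1 ≡ 12 (mod 427)
12^2 ≡ 12^2 = 144 ≡ 144 (mod 427)
12^4 ≡ 144^2 = 20736 ≡ 240 (mod 427)
12^8 ≡ 240^2 = 57600 ≡ 382 (mod 427)
12^16 ≡ 382^2 = 145924 ≡ 317 (mod 427)
12^32 ≡ 317^2 = 100489 ≡ 144 (mod 427)
12^64 ≡ 144^2 = 20736 ≡ 240 (mod 427)
12^128 ≡ 240^2 = 57600 ≡ 382 (mod 427)
12^256 ≡ 382^2 = 145924 ≡ 317 (mod 427)
426 = 256 + 128 + 32 + 8 + 2 in binary powers of 2.
So 12^426 ≡ 317 · 382 · 144 · 382 · 144 ≡ 400 (mod 427).
Since 400 ≠ 1, base 12 is a Fermat witness: 427 is composite.

400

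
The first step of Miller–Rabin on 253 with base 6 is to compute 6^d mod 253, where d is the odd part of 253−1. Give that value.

253 − 1 = 252 = 2^2 · 63, so d = 63.
6^1 ≡ 6 (mod 253)
6^2 ≡ 6^2 = 36 ≡ 36 (mod 253)
6^4 ≡ 36^2 = 1296 ≡ 31 (mod 253)
6^8 ≡ 31^2 = 961 ≡ 202 (mod 253)
6^16 ≡ 202^2 = 40804 ≡ 71 (mod 253)
6^32 ≡ 71^2 = 5041 ≡ 234 (mod 253)
63 = 32 + 16 + 8 + 4 + 2 + 1 in binary powers of 2.
So 6^63 ≡ 234 · 71 · 202 · 31 · 36 · 6 ≡ 18 (mod 253).
Squaring chain: 18 → 71; never reaches −1, so base 6 is a Miller–Rabin witness that 253 is composite.

18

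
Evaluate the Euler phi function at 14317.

Factor: 14317 = 103 · 139.
φ(14317) = (103−1) · (139−1) = 102 · 138 = 14076.

14076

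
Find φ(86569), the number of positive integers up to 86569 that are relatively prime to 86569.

72816

Factor: 86569 = 7 · 83 · 149.
φ(86569) = (7−1) · (83−1) · (149−1) = 6 · 82 · 148 = 72816.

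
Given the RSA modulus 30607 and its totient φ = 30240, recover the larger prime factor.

241

φ(n) = (p−1)(q−1) = n − (p+q) + 1, so p + q = 30607 − 30240 + 1 = 368.
p and q are the roots of t² − 368t + 30607 = 0.
Discriminant: 368² − 4·30607 = 135424 − 122428 = 12996; √12996 = 114.
q = (368 − 114)/2 = 127, p = (368 + 114)/2 = 241.
Check: 127 · 241 = 30607.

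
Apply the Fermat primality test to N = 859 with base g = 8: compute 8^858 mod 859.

1

8^1 ≡ 8 (mod 859)
8^2 ≡ 8^2 = 64 ≡ 64 (mod 859)
8^4 ≡ 64^2 = 4096 ≡ 660 (mod 859)
8^8 ≡ 660^2 = 435600 ≡ 87 (mod 859)
8^16 ≡ 87^2 = 7569 ≡ 697 (mod 859)
8^32 ≡ 697^2 = 485809 ≡ 474 (mod 859)
8^64 ≡ 474^2 = 224676 ≡ 477 (mod 859)
8^128 ≡ 477^2 = 227529 ≡ 753 (mod 859)
8^256 ≡ 753^2 = 567009 ≡ 69 (mod 859)
8^512 ≡ 69^2 = 4761 ≡ 466 (mod 859)
858 = 512 + 256 + 64 + 16 + 8 + 2 in binary powers of 2.
So 8^858 ≡ 466 · 69 · 477 · 697 · 87 · 64 ≡ 1 (mod 859).
Since the result is 1, base 8 gives no evidence that 859 is composite.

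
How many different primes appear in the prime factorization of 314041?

4

314041 = 7^2 · 6409
6409 = 13 · 493
493 = 17 · 29
314041 = 7^2 · 13 · 17 · 29, which has 4 distinct prime factors.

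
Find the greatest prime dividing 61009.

61009 = 13 · 4693
4693 = 13 · 361
361 = 19 · 19
19 = 19 · 1
So 61009 = 13^2 · 19^2; the largest prime factor is 19.

19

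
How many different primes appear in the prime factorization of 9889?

3

9889 = 11 · 899
899 = 29 · 31
9889 = 11 · 29 · 31, which has 3 distinct prime factors.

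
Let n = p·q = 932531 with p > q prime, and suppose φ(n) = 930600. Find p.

φ(n) = (p−1)(q−1) = n − (p+q) + 1, so p + q = 932531 − 930600 + 1 = 1932.
p and q are the roots of t² − 1932t + 932531 = 0.
Discriminant: 1932² − 4·932531 = 3732624 − 3730124 = 2500; √2500 = 50.
q = (1932 − 50)/2 = 941, p = (1932 + 50)/2 = 991.
Check: 941 · 991 = 932531.

991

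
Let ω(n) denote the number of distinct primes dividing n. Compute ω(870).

870 = 2 · 435
435 = 3 · 145
145 = 5 · 29
870 = 2 · 3 · 5 · 29, which has 4 distinct prime factors.

4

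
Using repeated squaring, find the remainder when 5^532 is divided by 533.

508

5^1 ≡ 5 (mod 533)
5^2 ≡ 5^2 = 25 ≡ 25 (mod 533)
5^4 ≡ 25^2 = 625 ≡ 92 (mod 533)
5^8 ≡ 92^2 = 8464 ≡ 469 (mod 533)
5^16 ≡ 469^2 = 219961 ≡ 365 (mod 533)
5^32 ≡ 365^2 = 133225 ≡ 508 (mod 533)
5^64 ≡ 508^2 = 258064 ≡ 92 (mod 533)
5^128 ≡ 92^2 = 8464 ≡ 469 (mod 533)
5^256 ≡ 469^2 = 219961 ≡ 365 (mod 533)
5^512 ≡ 365^2 = 133225 ≡ 508 (mod 533)
532 = 512 + 16 + 4 in binary powers of 2.
So 5^532 ≡ 508 · 365 · 92 ≡ 508 (mod 533).
Since 508 ≠ 1, base 5 is a Fermat witness: 533 is composite.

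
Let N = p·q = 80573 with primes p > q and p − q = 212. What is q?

Since p = q + 212, we have 80573 = q(q + 212), so q² + 212q − 80573 = 0.
Discriminant: 212² + 4·80573 = 44944 + 322292 = 367236; √367236 = 606.
q = (−212 + 606)/2 = 197, and p = q + 212 = 409.
Check: 197 · 409 = 80573.

197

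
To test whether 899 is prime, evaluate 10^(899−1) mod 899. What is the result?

71

10^1 ≡ 10 (mod 899)
10^2 ≡ 10^2 = 100 ≡ 100 (mod 899)
10^4 ≡ 100^2 = 10000 ≡ 111 (mod 899)
10^8 ≡ 111^2 = 12321 ≡ 634 (mod 899)
10^16 ≡ 634^2 = 401956 ≡ 103 (mod 899)
10^32 ≡ 103^2 = 10609 ≡ 720 (mod 899)
10^64 ≡ 720^2 = 518400 ≡ 576 (mod 899)
10^128 ≡ 576^2 = 331776 ≡ 45 (mod 899)
10^256 ≡ 45^2 = 2025 ≡ 227 (mod 899)
10^512 ≡ 227^2 = 51529 ≡ 286 (mod 899)
898 = 512 + 256 + 128 + 2 in binary powers of 2.
So 10^898 ≡ 286 · 227 · 45 · 100 ≡ 71 (mod 899).
Since 71 ≠ 1, base 10 is a Fermat witness: 899 is composite.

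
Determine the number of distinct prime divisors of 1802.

3

1802 = 2 · 901
901 = 17 · 53
1802 = 2 · 17 · 53, which has 3 distinct prime factors.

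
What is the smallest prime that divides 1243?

1243 is odd.
Digit sum 10, not divisible by 3.
Ends in 3: not divisible by 5.
7: 1243 = 7·177 + 4
11: 1243 = 11·113

11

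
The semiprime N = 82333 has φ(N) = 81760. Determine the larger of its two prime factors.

293

φ(n) = (p−1)(q−1) = n − (p+q) + 1, so p + q = 82333 − 81760 + 1 = 574.
p and q are the roots of t² − 574t + 82333 = 0.
Discriminant: 574² − 4·82333 = 329476 − 329332 = 144; √144 = 12.
q = (574 − 12)/2 = 281, p = (574 + 12)/2 = 293.
Check: 281 · 293 = 82333.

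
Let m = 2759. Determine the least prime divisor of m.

31

2759 is odd.
Digit sum 23, not divisible by 3.
Ends in 9: not divisible by 5.
7: 2759 = 7·394 + 1
11: 2759 = 11·250 + 9
13: 2759 = 13·212 + 3
17: 2759 = 17·162 + 5
19: 2759 = 19·145 + 4
23: 2759 = 23·119 + 22
29: 2759 = 29·95 + 4
31: 2759 = 31·89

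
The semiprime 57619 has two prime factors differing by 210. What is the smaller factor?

Since p = q + 210, we have 57619 = q(q + 210), so q² + 210q − 57619 = 0.
Discriminant: 210² + 4·57619 = 44100 + 230476 = 274576; √274576 = 524.
q = (−210 + 524)/2 = 157, and p = q + 210 = 367.
Check: 157 · 367 = 57619.

157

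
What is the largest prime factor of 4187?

79

4187 = 53 · 79
79 is prime.
So 4187 = 53 · 79; the largest prime factor is 79.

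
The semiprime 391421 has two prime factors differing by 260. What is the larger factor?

Since p = q + 260, we have 391421 = q(q + 260), so q² + 260q − 391421 = 0.
Discriminant: 260² + 4·391421 = 67600 + 1565684 = 1633284; √1633284 = 1278.
q = (−260 + 1278)/2 = 509, and p = q + 260 = 769.
Check: 509 · 769 = 391421.

769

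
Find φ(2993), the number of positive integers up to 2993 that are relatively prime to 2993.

Factor: 2993 = 41 · 73.
φ(2993) = (41−1) · (73−1) = 40 · 72 = 2880.

2880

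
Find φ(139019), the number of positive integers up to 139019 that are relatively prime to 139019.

Factor: 139019 = 43 · 53 · 61.
φ(139019) = (43−1) · (53−1) · (61−1) = 42 · 52 · 60 = 131040.

131040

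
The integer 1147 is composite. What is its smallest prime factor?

31

1147 is odd.
Digit sum 13, not divisible by 3.
Ends in 7: not divisible by 5.
7: 1147 = 7·163 + 6
11: 1147 = 11·104 + 3
13: 1147 = 13·88 + 3
17: 1147 = 17·67 + 8
19: 1147 = 19·60 + 7
23: 1147 = 23·49 + 20
29: 1147 = 29·39 + 16
31: 1147 = 31·37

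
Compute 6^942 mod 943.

210

6^1 ≡ 6 (mod 943)
6^2 ≡ 6^2 = 36 ≡ 36 (mod 943)
6^4 ≡ 36^2 = 1296 ≡ 353 (mod 943)
6^8 ≡ 353^2 = 124609 ≡ 133 (mod 943)
6^16 ≡ 133^2 = 17689 ≡ 715 (mod 943)
6^32 ≡ 715^2 = 511225 ≡ 119 (mod 943)
6^64 ≡ 119^2 = 14161 ≡ 16 (mod 943)
6^128 ≡ 16^2 = 256 ≡ 256 (mod 943)
6^256 ≡ 256^2 = 65536 ≡ 469 (mod 943)
6^512 ≡ 469^2 = 219961 ≡ 242 (mod 943)
942 = 512 + 256 + 128 + 32 + 8 + 4 + 2 in binary powers of 2.
So 6^942 ≡ 242 · 469 · 256 · 119 · 133 · 353 · 36 ≡ 210 (mod 943).
Since 210 ≠ 1, base 6 is a Fermat witness: 943 is composite.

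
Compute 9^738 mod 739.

9^1 ≡ 9 (mod 739)
9^2 ≡ 9^2 = 81 ≡ 81 (mod 739)
9^4 ≡ 81^2 = 6561 ≡ 649 (mod 739)
9^8 ≡ 649^2 = 421201 ≡ 710 (mod 739)
9^16 ≡ 710^2 = 504100 ≡ 102 (mod 739)
9^32 ≡ 102^2 = 10404 ≡ 58 (mod 739)
9^64 ≡ 58^2 = 3364 ≡ 408 (mod 739)
9^128 ≡ 408^2 = 166464 ≡ 189 (mod 739)
9^256 ≡ 189^2 = 35721 ≡ 249 (mod 739)
9^512 ≡ 249^2 = 62001 ≡ 664 (mod 739)
738 = 512 + 128 + 64 + 32 + 2 in binary powers of 2.
So 9^738 ≡ 664 · 189 · 408 · 58 · 81 ≡ 1 (mod 739).
Since the result is 1, base 9 gives no evidence that 739 is composite.

1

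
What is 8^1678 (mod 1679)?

519

8^1 ≡ 8 (mod 1679)
8^2 ≡ 8^2 = 64 ≡ 64 (mod 1679)
8^4 ≡ 64^2 = 4096 ≡ 738 (mod 1679)
8^8 ≡ 738^2 = 544644 ≡ 648 (mod 1679)
8^16 ≡ 648^2 = 419904 ≡ 154 (mod 1679)
8^32 ≡ 154^2 = 23716 ≡ 210 (mod 1679)
8^64 ≡ 210^2 = 44100 ≡ 446 (mod 1679)
8^128 ≡ 446^2 = 198916 ≡ 794 (mod 1679)
8^256 ≡ 794^2 = 630436 ≡ 811 (mod 1679)
8^512 ≡ 811^2 = 657721 ≡ 1232 (mod 1679)
8^1024 ≡ 1232^2 = 1517824 ≡ 8 (mod 1679)
1678 = 1024 + 512 + 128 + 8 + 4 + 2 in binary powers of 2.
So 8^1678 ≡ 8 · 1232 · 794 · 648 · 738 · 64 ≡ 519 (mod 1679).
Since 519 ≠ 1, base 8 is a Fermat witness: 1679 is composite.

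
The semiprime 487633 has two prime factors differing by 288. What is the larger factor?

857

Since p = q + 288, we have 487633 = q(q + 288), so q² + 288q − 487633 = 0.
Discriminant: 288² + 4·487633 = 82944 + 1950532 = 2033476; √2033476 = 1426.
q = (−288 + 1426)/2 = 569, and p = q + 288 = 857.
Check: 569 · 857 = 487633.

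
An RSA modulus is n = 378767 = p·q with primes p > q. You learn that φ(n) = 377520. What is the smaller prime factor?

φ(n) = (p−1)(q−1) = n − (p+q) + 1, so p + q = 378767 − 377520 + 1 = 1248.
p and q are the roots of t² − 1248t + 378767 = 0.
Discriminant: 1248² − 4·378767 = 1557504 − 1515068 = 42436; √42436 = 206.
q = (1248 − 206)/2 = 521, p = (1248 + 206)/2 = 727.
Check: 521 · 727 = 378767.

521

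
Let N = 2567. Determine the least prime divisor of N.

2567 is odd.
Digit sum 20, not divisible by 3.
Ends in 7: not divisible by 5.
7: 2567 = 7·366 + 5
11: 2567 = 11·233 + 4
13: 2567 = 13·197 + 6
17: 2567 = 17·151

17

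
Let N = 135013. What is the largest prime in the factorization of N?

135013 = 37 · 3649
3649 = 41 · 89
89 is prime.
So 135013 = 37 · 41 · 89; the largest prime factor is 89.

89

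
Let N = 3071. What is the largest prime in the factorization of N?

83

3071 = 37 · 83
83 is prime.
So 3071 = 37 · 83; the largest prime factor is 83.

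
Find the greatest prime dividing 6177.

6177 = 3 · 2059
2059 = 29 · 71
71 is prime.
So 6177 = 3 · 29 · 71; the largest prime factor is 71.

71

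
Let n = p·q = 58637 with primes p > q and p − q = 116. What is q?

Since p = q + 116, we have 58637 = q(q + 116), so q² + 116q − 58637 = 0.
Discriminant: 116² + 4·58637 = 13456 + 234548 = 248004; √248004 = 498.
q = (−116 + 498)/2 = 191, and p = q + 116 = 307.
Check: 191 · 307 = 58637.

191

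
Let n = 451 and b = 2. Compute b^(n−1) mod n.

2^1 ≡ 2 (mod 451)
2^2 ≡ 2^2 = 4 ≡ 4 (mod 451)
2^4 ≡ 4^2 = 16 ≡ 16 (mod 451)
2^8 ≡ 16^2 = 256 ≡ 256 (mod 451)
2^16 ≡ 256^2 = 65536 ≡ 141 (mod 451)
2^32 ≡ 141^2 = 19881 ≡ 37 (mod 451)
2^64 ≡ 37^2 = 1369 ≡ 16 (mod 451)
2^128 ≡ 16^2 = 256 ≡ 256 (mod 451)
2^256 ≡ 256^2 = 65536 ≡ 141 (mod 451)
450 = 256 + 128 + 64 + 2 in binary powers of 2.
So 2^450 ≡ 141 · 256 · 16 · 4 ≡ 122 (mod 451).
Since 122 ≠ 1, base 2 is a Fermat witness: 451 is composite.

122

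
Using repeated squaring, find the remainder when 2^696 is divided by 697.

18

2^1 ≡ 2 (mod 697)
2^2 ≡ 2^2 = 4 ≡ 4 (mod 697)
2^4 ≡ 4^2 = 16 ≡ 16 (mod 697)
2^8 ≡ 16^2 = 256 ≡ 256 (mod 697)
2^16 ≡ 256^2 = 65536 ≡ 18 (mod 697)
2^32 ≡ 18^2 = 324 ≡ 324 (mod 697)
2^64 ≡ 324^2 = 104976 ≡ 426 (mod 697)
2^128 ≡ 426^2 = 181476 ≡ 256 (mod 697)
2^256 ≡ 256^2 = 65536 ≡ 18 (mod 697)
2^512 ≡ 18^2 = 324 ≡ 324 (mod 697)
696 = 512 + 128 + 32 + 16 + 8 in binary powers of 2.
So 2^696 ≡ 324 · 256 · 324 · 18 · 256 ≡ 18 (mod 697).
Since 18 ≠ 1, base 2 is a Fermat witness: 697 is composite.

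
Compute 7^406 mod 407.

7^1 ≡ 7 (mod 407)
7^2 ≡ 7^2 = 49 ≡ 49 (mod 407)
7^4 ≡ 49^2 = 2401 ≡ 366 (mod 407)
7^8 ≡ 366^2 = 133956 ≡ 53 (mod 407)
7^16 ≡ 53^2 = 2809 ≡ 367 (mod 407)
7^32 ≡ 367^2 = 134689 ≡ 379 (mod 407)
7^64 ≡ 379^2 = 143641 ≡ 377 (mod 407)
7^128 ≡ 377^2 = 142129 ≡ 86 (mod 407)
7^256 ≡ 86^2 = 7396 ≡ 70 (mod 407)
406 = 256 + 128 + 16 + 4 + 2 in binary powers of 2.
So 7^406 ≡ 70 · 86 · 367 · 366 · 49 ≡ 81 (mod 407).
Since 81 ≠ 1, base 7 is a Fermat witness: 407 is composite.

81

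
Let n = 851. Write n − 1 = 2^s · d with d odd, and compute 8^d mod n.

541

851 − 1 = 850 = 2^1 · 425, so d = 425.
8^1 ≡ 8 (mod 851)
8^2 ≡ 8^2 = 64 ≡ 64 (mod 851)
8^4 ≡ 64^2 = 4096 ≡ 692 (mod 851)
8^8 ≡ 692^2 = 478864 ≡ 602 (mod 851)
8^16 ≡ 602^2 = 362404 ≡ 729 (mod 851)
8^32 ≡ 729^2 = 531441 ≡ 417 (mod 851)
8^64 ≡ 417^2 = 173889 ≡ 285 (mod 851)
8^128 ≡ 285^2 = 81225 ≡ 380 (mod 851)
8^256 ≡ 380^2 = 144400 ≡ 581 (mod 851)
425 = 256 + 128 + 32 + 8 + 1 in binary powers of 2.
So 8^425 ≡ 581 · 380 · 417 · 602 · 8 ≡ 541 (mod 851).
Squaring chain: 541; never reaches −1, so base 8 is a Miller–Rabin witness that 851 is composite.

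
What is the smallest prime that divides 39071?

89

39071 is odd.
Digit sum 20, not divisible by 3.
Ends in 1: not divisible by 5.
7: 39071 = 7·5581 + 4
11: 39071 = 11·3551 + 10
13: 39071 = 13·3005 + 6
17: 39071 = 17·2298 + 5
19: 39071 = 19·2056 + 7
23: 39071 = 23·1698 + 17
29: 39071 = 29·1347 + 8
31: 39071 = 31·1260 + 11
37: 39071 = 37·1055 + 36
41: 39071 = 41·952 + 39
43: 39071 = 43·908 + 27
47: 39071 = 47·831 + 14
53: 39071 = 53·737 + 10
59: 39071 = 59·662 + 13
61: 39071 = 61·640 + 31
67: 39071 = 67·583 + 10
71: 39071 = 71·550 + 21
73: 39071 = 73·535 + 16
79: 39071 = 79·494 + 45
83: 39071 = 83·470 + 61
89: 39071 = 89·439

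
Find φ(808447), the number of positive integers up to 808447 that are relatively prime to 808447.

Factor: 808447 = 47 · 103 · 167.
φ(808447) = (47−1) · (103−1) · (167−1) = 46 · 102 · 166 = 778872.

778872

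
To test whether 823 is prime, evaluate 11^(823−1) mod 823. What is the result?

1

11^1 ≡ 11 (mod 823)
11^2 ≡ 11^2 = 121 ≡ 121 (mod 823)
11^4 ≡ 121^2 = 14641 ≡ 650 (mod 823)
11^8 ≡ 650^2 = 422500 ≡ 301 (mod 823)
11^16 ≡ 301^2 = 90601 ≡ 71 (mod 823)
11^32 ≡ 71^2 = 5041 ≡ 103 (mod 823)
11^64 ≡ 103^2 = 10609 ≡ 733 (mod 823)
11^128 ≡ 733^2 = 537289 ≡ 693 (mod 823)
11^256 ≡ 693^2 = 480249 ≡ 440 (mod 823)
11^512 ≡ 440^2 = 193600 ≡ 195 (mod 823)
822 = 512 + 256 + 32 + 16 + 4 + 2 in binary powers of 2.
So 11^822 ≡ 195 · 440 · 103 · 71 · 650 · 121 ≡ 1 (mod 823).
Since the result is 1, base 11 gives no evidence that 823 is composite.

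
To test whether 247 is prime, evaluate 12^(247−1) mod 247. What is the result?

12^1 ≡ 12 (mod 247)
12^2 ≡ 12^2 = 144 ≡ 144 (mod 247)
12^4 ≡ 144^2 = 20736 ≡ 235 (mod 247)
12^8 ≡ 235^2 = 55225 ≡ 144 (mod 247)
12^16 ≡ 144^2 = 20736 ≡ 235 (mod 247)
12^32 ≡ 235^2 = 55225 ≡ 144 (mod 247)
12^64 ≡ 144^2 = 20736 ≡ 235 (mod 247)
12^128 ≡ 235^2 = 55225 ≡ 144 (mod 247)
246 = 128 + 64 + 32 + 16 + 4 + 2 in binary powers of 2.
So 12^246 ≡ 144 · 235 · 144 · 235 · 235 · 144 ≡ 1 (mod 247).
Since the result is 1, base 12 gives no evidence that 247 is composite.

1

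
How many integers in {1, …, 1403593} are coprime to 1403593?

1364688

Factor: 1403593 = 79 · 109 · 163.
φ(1403593) = (79−1) · (109−1) · (163−1) = 78 · 108 · 162 = 1364688.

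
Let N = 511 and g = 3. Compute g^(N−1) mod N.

218

3^1 ≡ 3 (mod 511)
3^2 ≡ 3^2 = 9 ≡ 9 (mod 511)
3^4 ≡ 9^2 = 81 ≡ 81 (mod 511)
3^8 ≡ 81^2 = 6561 ≡ 429 (mod 511)
3^16 ≡ 429^2 = 184041 ≡ 81 (mod 511)
3^32 ≡ 81^2 = 6561 ≡ 429 (mod 511)
3^64 ≡ 429^2 = 184041 ≡ 81 (mod 511)
3^128 ≡ 81^2 = 6561 ≡ 429 (mod 511)
3^256 ≡ 429^2 = 184041 ≡ 81 (mod 511)
510 = 256 + 128 + 64 + 32 + 16 + 8 + 4 + 2 in binary powers of 2.
So 3^510 ≡ 81 · 429 · 81 · 429 · 81 · 429 · 81 · 9 ≡ 218 (mod 511).
Since 218 ≠ 1, base 3 is a Fermat witness: 511 is composite.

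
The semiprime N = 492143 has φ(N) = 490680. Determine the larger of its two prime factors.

941

φ(n) = (p−1)(q−1) = n − (p+q) + 1, so p + q = 492143 − 490680 + 1 = 1464.
p and q are the roots of t² − 1464t + 492143 = 0.
Discriminant: 1464² − 4·492143 = 2143296 − 1968572 = 174724; √174724 = 418.
q = (1464 − 418)/2 = 523, p = (1464 + 418)/2 = 941.
Check: 523 · 941 = 492143.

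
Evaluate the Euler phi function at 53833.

48000

Factor: 53833 = 13 · 41 · 101.
φ(53833) = (13−1) · (41−1) · (101−1) = 12 · 40 · 100 = 48000.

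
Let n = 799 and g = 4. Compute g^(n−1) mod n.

747

4^1 ≡ 4 (mod 799)
4^2 ≡ 4^2 = 16 ≡ 16 (mod 799)
4^4 ≡ 16^2 = 256 ≡ 256 (mod 799)
4^8 ≡ 256^2 = 65536 ≡ 18 (mod 799)
4^16 ≡ 18^2 = 324 ≡ 324 (mod 799)
4^32 ≡ 324^2 = 104976 ≡ 307 (mod 799)
4^64 ≡ 307^2 = 94249 ≡ 766 (mod 799)
4^128 ≡ 766^2 = 586756 ≡ 290 (mod 799)
4^256 ≡ 290^2 = 84100 ≡ 205 (mod 799)
4^512 ≡ 205^2 = 42025 ≡ 477 (mod 799)
798 = 512 + 256 + 16 + 8 + 4 + 2 in binary powers of 2.
So 4^798 ≡ 477 · 205 · 324 · 18 · 256 · 16 ≡ 747 (mod 799).
Since 747 ≠ 1, base 4 is a Fermat witness: 799 is composite.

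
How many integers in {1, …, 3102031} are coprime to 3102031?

3036960

Factor: 3102031 = 109 · 149 · 191.
φ(3102031) = (109−1) · (149−1) · (191−1) = 108 · 148 · 190 = 3036960.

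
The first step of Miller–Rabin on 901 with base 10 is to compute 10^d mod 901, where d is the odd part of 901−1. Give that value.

248

901 − 1 = 900 = 2^2 · 225, so d = 225.
10^1 ≡ 10 (mod 901)
10^2 ≡ 10^2 = 100 ≡ 100 (mod 901)
10^4 ≡ 100^2 = 10000 ≡ 89 (mod 901)
10^8 ≡ 89^2 = 7921 ≡ 713 (mod 901)
10^16 ≡ 713^2 = 508369 ≡ 205 (mod 901)
10^32 ≡ 205^2 = 42025 ≡ 579 (mod 901)
10^64 ≡ 579^2 = 335241 ≡ 69 (mod 901)
10^128 ≡ 69^2 = 4761 ≡ 256 (mod 901)
225 = 128 + 64 + 32 + 1 in binary powers of 2.
So 10^225 ≡ 256 · 69 · 579 · 10 ≡ 248 (mod 901).
Squaring chain: 248 → 236; never reaches −1, so base 10 is a Miller–Rabin witness that 901 is composite.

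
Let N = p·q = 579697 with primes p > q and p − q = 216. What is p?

Since p = q + 216, we have 579697 = q(q + 216), so q² + 216q − 579697 = 0.
Discriminant: 216² + 4·579697 = 46656 + 2318788 = 2365444; √2365444 = 1538.
q = (−216 + 1538)/2 = 661, and p = q + 216 = 877.
Check: 661 · 877 = 579697.

877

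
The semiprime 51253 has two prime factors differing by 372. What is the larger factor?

Since p = q + 372, we have 51253 = q(q + 372), so q² + 372q − 51253 = 0.
Discriminant: 372² + 4·51253 = 138384 + 205012 = 343396; √343396 = 586.
q = (−372 + 586)/2 = 107, and p = q + 372 = 479.
Check: 107 · 479 = 51253.

479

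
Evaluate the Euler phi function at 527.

Factor: 527 = 17 · 31.
φ(527) = (17−1) · (31−1) = 16 · 30 = 480.

480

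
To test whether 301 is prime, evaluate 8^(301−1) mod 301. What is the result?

274

8^1 ≡ 8 (mod 301)
8^2 ≡ 8^2 = 64 ≡ 64 (mod 301)
8^4 ≡ 64^2 = 4096 ≡ 183 (mod 301)
8^8 ≡ 183^2 = 33489 ≡ 78 (mod 301)
8^16 ≡ 78^2 = 6084 ≡ 64 (mod 301)
8^32 ≡ 64^2 = 4096 ≡ 183 (mod 301)
8^64 ≡ 183^2 = 33489 ≡ 78 (mod 301)
8^128 ≡ 78^2 = 6084 ≡ 64 (mod 301)
8^256 ≡ 64^2 = 4096 ≡ 183 (mod 301)
300 = 256 + 32 + 8 + 4 in binary powers of 2.
So 8^300 ≡ 183 · 183 · 78 · 183 ≡ 274 (mod 301).
Since 274 ≠ 1, base 8 is a Fermat witness: 301 is composite.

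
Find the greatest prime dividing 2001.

29

2001 = 3 · 667
667 = 23 · 29
29 is prime.
So 2001 = 3 · 23 · 29; the largest prime factor is 29.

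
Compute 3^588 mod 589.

3^1 ≡ 3 (mod 589)
3^2 ≡ 3^2 = 9 ≡ 9 (mod 589)
3^4 ≡ 9^2 = 81 ≡ 81 (mod 589)
3^8 ≡ 81^2 = 6561 ≡ 82 (mod 589)
3^16 ≡ 82^2 = 6724 ≡ 245 (mod 589)
3^32 ≡ 245^2 = 60025 ≡ 536 (mod 589)
3^64 ≡ 536^2 = 287296 ≡ 453 (mod 589)
3^128 ≡ 453^2 = 205209 ≡ 237 (mod 589)
3^256 ≡ 237^2 = 56169 ≡ 214 (mod 589)
3^512 ≡ 214^2 = 45796 ≡ 443 (mod 589)
588 = 512 + 64 + 8 + 4 in binary powers of 2.
So 3^588 ≡ 443 · 453 · 82 · 81 ≡ 562 (mod 589).
Since 562 ≠ 1, base 3 is a Fermat witness: 589 is composite.

562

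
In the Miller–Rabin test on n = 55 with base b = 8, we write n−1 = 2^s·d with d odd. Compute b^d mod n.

2

55 − 1 = 54 = 2^1 · 27, so d = 27.
8^1 ≡ 8 (mod 55)
8^2 ≡ 8^2 = 64 ≡ 9 (mod 55)
8^4 ≡ 9^2 = 81 ≡ 26 (mod 55)
8^8 ≡ 26^2 = 676 ≡ 16 (mod 55)
8^16 ≡ 16^2 = 256 ≡ 36 (mod 55)
27 = 16 + 8 + 2 + 1 in binary powers of 2.
So 8^27 ≡ 36 · 16 · 9 · 8 ≡ 2 (mod 55).
Squaring chain: 2; never reaches −1, so base 8 is a Miller–Rabin witness that 55 is composite.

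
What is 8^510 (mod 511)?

1

8^1 ≡ 8 (mod 511)
8^2 ≡ 8^2 = 64 ≡ 64 (mod 511)
8^4 ≡ 64^2 = 4096 ≡ 8 (mod 511)
8^8 ≡ 8^2 = 64 ≡ 64 (mod 511)
8^16 ≡ 64^2 = 4096 ≡ 8 (mod 511)
8^32 ≡ 8^2 = 64 ≡ 64 (mod 511)
8^64 ≡ 64^2 = 4096 ≡ 8 (mod 511)
8^128 ≡ 8^2 = 64 ≡ 64 (mod 511)
8^256 ≡ 64^2 = 4096 ≡ 8 (mod 511)
510 = 256 + 128 + 64 + 32 + 16 + 8 + 4 + 2 in binary powers of 2.
So 8^510 ≡ 8 · 64 · 8 · 64 · 8 · 64 · 8 · 64 ≡ 1 (mod 511).
Since the result is 1, base 8 gives no evidence that 511 is composite.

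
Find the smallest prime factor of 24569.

79

24569 is odd.
Digit sum 26, not divisible by 3.
Ends in 9: not divisible by 5.
7: 24569 = 7·3509 + 6
11: 24569 = 11·2233 + 6
13: 24569 = 13·1889 + 12
17: 24569 = 17·1445 + 4
19: 24569 = 19·1293 + 2
23: 24569 = 23·1068 + 5
29: 24569 = 29·847 + 6
31: 24569 = 31·792 + 17
37: 24569 = 37·664 + 1
41: 24569 = 41·599 + 10
43: 24569 = 43·571 + 16
47: 24569 = 47·522 + 35
53: 24569 = 53·463 + 30
59: 24569 = 59·416 + 25
61: 24569 = 61·402 + 47
67: 24569 = 67·366 + 47
71: 24569 = 71·346 + 3
73: 24569 = 73·336 + 41
79: 24569 = 79·311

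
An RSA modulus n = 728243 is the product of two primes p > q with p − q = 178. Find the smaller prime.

769

Since p = q + 178, we have 728243 = q(q + 178), so q² + 178q − 728243 = 0.
Discriminant: 178² + 4·728243 = 31684 + 2912972 = 2944656; √2944656 = 1716.
q = (−178 + 1716)/2 = 769, and p = q + 178 = 947.
Check: 769 · 947 = 728243.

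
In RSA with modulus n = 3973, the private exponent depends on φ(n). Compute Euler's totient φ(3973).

Factor: 3973 = 29 · 137.
φ(3973) = (29−1) · (137−1) = 28 · 136 = 3808.

3808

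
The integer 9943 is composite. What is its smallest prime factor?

9943 is odd.
Digit sum 25, not divisible by 3.
Ends in 3: not divisible by 5.
7: 9943 = 7·1420 + 3
11: 9943 = 11·903 + 10
13: 9943 = 13·764 + 11
17: 9943 = 17·584 + 15
19: 9943 = 19·523 + 6
23: 9943 = 23·432 + 7
29: 9943 = 29·342 + 25
31: 9943 = 31·320 + 23
37: 9943 = 37·268 + 27
41: 9943 = 41·242 + 21
43: 9943 = 43·231 + 10
47: 9943 = 47·211 + 26
53: 9943 = 53·187 + 32
59: 9943 = 59·168 + 31
61: 9943 = 61·163

61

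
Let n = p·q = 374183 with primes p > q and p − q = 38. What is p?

Since p = q + 38, we have 374183 = q(q + 38), so q² + 38q − 374183 = 0.
Discriminant: 38² + 4·374183 = 1444 + 1496732 = 1498176; √1498176 = 1224.
q = (−38 + 1224)/2 = 593, and p = q + 38 = 631.
Check: 593 · 631 = 374183.

631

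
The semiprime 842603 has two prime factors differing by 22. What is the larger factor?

929

Since p = q + 22, we have 842603 = q(q + 22), so q² + 22q − 842603 = 0.
Discriminant: 22² + 4·842603 = 484 + 3370412 = 3370896; √3370896 = 1836.
q = (−22 + 1836)/2 = 907, and p = q + 22 = 929.
Check: 907 · 929 = 842603.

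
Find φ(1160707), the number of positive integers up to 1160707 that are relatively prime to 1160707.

Factor: 1160707 = 59 · 103 · 191.
φ(1160707) = (59−1) · (103−1) · (191−1) = 58 · 102 · 190 = 1124040.

1124040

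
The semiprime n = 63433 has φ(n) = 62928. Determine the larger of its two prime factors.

277

φ(n) = (p−1)(q−1) = n − (p+q) + 1, so p + q = 63433 − 62928 + 1 = 506.
p and q are the roots of t² − 506t + 63433 = 0.
Discriminant: 506² − 4·63433 = 256036 − 253732 = 2304; √2304 = 48.
q = (506 − 48)/2 = 229, p = (506 + 48)/2 = 277.
Check: 229 · 277 = 63433.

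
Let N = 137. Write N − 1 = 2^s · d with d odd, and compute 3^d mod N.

127

137 − 1 = 136 = 2^3 · 17, so d = 17.
3^1 ≡ 3 (mod 137)
3^2 ≡ 3^2 = 9 ≡ 9 (mod 137)
3^4 ≡ 9^2 = 81 ≡ 81 (mod 137)
3^8 ≡ 81^2 = 6561 ≡ 122 (mod 137)
3^16 ≡ 122^2 = 14884 ≡ 88 (mod 137)
17 = 16 + 1 in binary powers of 2.
So 3^17 ≡ 88 · 3 ≡ 127 (mod 137).
Squaring chain: 127 → 100 → 136; reaches −1, so base 3 does not prove 137 composite.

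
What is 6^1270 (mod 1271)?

583

6^1 ≡ 6 (mod 1271)
6^2 ≡ 6^2 = 36 ≡ 36 (mod 1271)
6^4 ≡ 36^2 = 1296 ≡ 25 (mod 1271)
6^8 ≡ 25^2 = 625 ≡ 625 (mod 1271)
6^16 ≡ 625^2 = 390625 ≡ 428 (mod 1271)
6^32 ≡ 428^2 = 183184 ≡ 160 (mod 1271)
6^64 ≡ 160^2 = 25600 ≡ 180 (mod 1271)
6^128 ≡ 180^2 = 32400 ≡ 625 (mod 1271)
6^256 ≡ 625^2 = 390625 ≡ 428 (mod 1271)
6^512 ≡ 428^2 = 183184 ≡ 160 (mod 1271)
6^1024 ≡ 160^2 = 25600 ≡ 180 (mod 1271)
1270 = 1024 + 128 + 64 + 32 + 16 + 4 + 2 in binary powers of 2.
So 6^1270 ≡ 180 · 625 · 180 · 160 · 428 · 25 · 36 ≡ 583 (mod 1271).
Since 583 ≠ 1, base 6 is a Fermat witness: 1271 is composite.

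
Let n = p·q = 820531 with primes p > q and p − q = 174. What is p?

Since p = q + 174, we have 820531 = q(q + 174), so q² + 174q − 820531 = 0.
Discriminant: 174² + 4·820531 = 30276 + 3282124 = 3312400; √3312400 = 1820.
q = (−174 + 1820)/2 = 823, and p = q + 174 = 997.
Check: 823 · 997 = 820531.

997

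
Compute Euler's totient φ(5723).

Factor: 5723 = 59 · 97.
φ(5723) = (59−1) · (97−1) = 58 · 96 = 5568.

5568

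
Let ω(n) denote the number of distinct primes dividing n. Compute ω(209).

2

209 = 11 · 19
209 = 11 · 19, which has 2 distinct prime factors.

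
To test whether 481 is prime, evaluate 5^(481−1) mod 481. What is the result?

417

5^1 ≡ 5 (mod 481)
5^2 ≡ 5^2 = 25 ≡ 25 (mod 481)
5^4 ≡ 25^2 = 625 ≡ 144 (mod 481)
5^8 ≡ 144^2 = 20736 ≡ 53 (mod 481)
5^16 ≡ 53^2 = 2809 ≡ 404 (mod 481)
5^32 ≡ 404^2 = 163216 ≡ 157 (mod 481)
5^64 ≡ 157^2 = 24649 ≡ 118 (mod 481)
5^128 ≡ 118^2 = 13924 ≡ 456 (mod 481)
5^256 ≡ 456^2 = 207936 ≡ 144 (mod 481)
480 = 256 + 128 + 64 + 32 in binary powers of 2.
So 5^480 ≡ 144 · 456 · 118 · 157 ≡ 417 (mod 481).
Since 417 ≠ 1, base 5 is a Fermat witness: 481 is composite.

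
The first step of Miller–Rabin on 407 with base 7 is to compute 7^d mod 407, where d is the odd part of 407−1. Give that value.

46

407 − 1 = 406 = 2^1 · 203, so d = 203.
7^1 ≡ 7 (mod 407)
7^2 ≡ 7^2 = 49 ≡ 49 (mod 407)
7^4 ≡ 49^2 = 2401 ≡ 366 (mod 407)
7^8 ≡ 366^2 = 133956 ≡ 53 (mod 407)
7^16 ≡ 53^2 = 2809 ≡ 367 (mod 407)
7^32 ≡ 367^2 = 134689 ≡ 379 (mod 407)
7^64 ≡ 379^2 = 143641 ≡ 377 (mod 407)
7^128 ≡ 377^2 = 142129 ≡ 86 (mod 407)
203 = 128 + 64 + 8 + 2 + 1 in binary powers of 2.
So 7^203 ≡ 86 · 377 · 53 · 49 · 7 ≡ 46 (mod 407).
Squaring chain: 46; never reaches −1, so base 7 is a Miller–Rabin witness that 407 is composite.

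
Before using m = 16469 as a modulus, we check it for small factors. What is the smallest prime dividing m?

43

16469 is odd.
Digit sum 26, not divisible by 3.
Ends in 9: not divisible by 5.
7: 16469 = 7·2352 + 5
11: 16469 = 11·1497 + 2
13: 16469 = 13·1266 + 11
17: 16469 = 17·968 + 13
19: 16469 = 19·866 + 15
23: 16469 = 23·716 + 1
29: 16469 = 29·567 + 26
31: 16469 = 31·531 + 8
37: 16469 = 37·445 + 4
41: 16469 = 41·401 + 28
43: 16469 = 43·383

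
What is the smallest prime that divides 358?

358 is even: 2 divides it.

2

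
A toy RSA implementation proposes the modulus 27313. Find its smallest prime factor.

11

27313 is odd.
Digit sum 16, not divisible by 3.
Ends in 3: not divisible by 5.
7: 27313 = 7·3901 + 6
11: 27313 = 11·2483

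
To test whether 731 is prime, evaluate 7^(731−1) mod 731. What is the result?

7^1 ≡ 7 (mod 731)
7^2 ≡ 7^2 = 49 ≡ 49 (mod 731)
7^4 ≡ 49^2 = 2401 ≡ 208 (mod 731)
7^8 ≡ 208^2 = 43264 ≡ 135 (mod 731)
7^16 ≡ 135^2 = 18225 ≡ 681 (mod 731)
7^32 ≡ 681^2 = 463761 ≡ 307 (mod 731)
7^64 ≡ 307^2 = 94249 ≡ 681 (mod 731)
7^128 ≡ 681^2 = 463761 ≡ 307 (mod 731)
7^256 ≡ 307^2 = 94249 ≡ 681 (mod 731)
7^512 ≡ 681^2 = 463761 ≡ 307 (mod 731)
730 = 512 + 128 + 64 + 16 + 8 + 2 in binary powers of 2.
So 7^730 ≡ 307 · 307 · 681 · 681 · 135 · 49 ≡ 36 (mod 731).
Since 36 ≠ 1, base 7 is a Fermat witness: 731 is composite.

36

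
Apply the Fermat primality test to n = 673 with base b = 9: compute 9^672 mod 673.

9^1 ≡ 9 (mod 673)
9^2 ≡ 9^2 = 81 ≡ 81 (mod 673)
9^4 ≡ 81^2 = 6561 ≡ 504 (mod 673)
9^8 ≡ 504^2 = 254016 ≡ 295 (mod 673)
9^16 ≡ 295^2 = 87025 ≡ 208 (mod 673)
9^32 ≡ 208^2 = 43264 ≡ 192 (mod 673)
9^64 ≡ 192^2 = 36864 ≡ 522 (mod 673)
9^128 ≡ 522^2 = 272484 ≡ 592 (mod 673)
9^256 ≡ 592^2 = 350464 ≡ 504 (mod 673)
9^512 ≡ 504^2 = 254016 ≡ 295 (mod 673)
672 = 512 + 128 + 32 in binary powers of 2.
So 9^672 ≡ 295 · 592 · 192 ≡ 1 (mod 673).
Since the result is 1, base 9 gives no evidence that 673 is composite.

1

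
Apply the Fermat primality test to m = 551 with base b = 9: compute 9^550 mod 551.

9^1 ≡ 9 (mod 551)
9^2 ≡ 9^2 = 81 ≡ 81 (mod 551)
9^4 ≡ 81^2 = 6561 ≡ 500 (mod 551)
9^8 ≡ 500^2 = 250000 ≡ 397 (mod 551)
9^16 ≡ 397^2 = 157609 ≡ 23 (mod 551)
9^32 ≡ 23^2 = 529 ≡ 529 (mod 551)
9^64 ≡ 529^2 = 279841 ≡ 484 (mod 551)
9^128 ≡ 484^2 = 234256 ≡ 81 (mod 551)
9^256 ≡ 81^2 = 6561 ≡ 500 (mod 551)
9^512 ≡ 500^2 = 250000 ≡ 397 (mod 551)
550 = 512 + 32 + 4 + 2 in binary powers of 2.
So 9^550 ≡ 397 · 529 · 500 · 81 ≡ 123 (mod 551).
Since 123 ≠ 1, base 9 is a Fermat witness: 551 is composite.

123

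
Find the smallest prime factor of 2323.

23

2323 is odd.
Digit sum 10, not divisible by 3.
Ends in 3: not divisible by 5.
7: 2323 = 7·331 + 6
11: 2323 = 11·211 + 2
13: 2323 = 13·178 + 9
17: 2323 = 17·136 + 11
19: 2323 = 19·122 + 5
23: 2323 = 23·101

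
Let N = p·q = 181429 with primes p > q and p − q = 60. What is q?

Since p = q + 60, we have 181429 = q(q + 60), so q² + 60q − 181429 = 0.
Discriminant: 60² + 4·181429 = 3600 + 725716 = 729316; √729316 = 854.
q = (−60 + 854)/2 = 397, and p = q + 60 = 457.
Check: 397 · 457 = 181429.

397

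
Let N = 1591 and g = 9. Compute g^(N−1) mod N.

9^1 ≡ 9 (mod 1591)
9^2 ≡ 9^2 = 81 ≡ 81 (mod 1591)
9^4 ≡ 81^2 = 6561 ≡ 197 (mod 1591)
9^8 ≡ 197^2 = 38809 ≡ 625 (mod 1591)
9^16 ≡ 625^2 = 390625 ≡ 830 (mod 1591)
9^32 ≡ 830^2 = 688900 ≡ 1588 (mod 1591)
9^64 ≡ 1588^2 = 2521744 ≡ 9 (mod 1591)
9^128 ≡ 9^2 = 81 ≡ 81 (mod 1591)
9^256 ≡ 81^2 = 6561 ≡ 197 (mod 1591)
9^512 ≡ 197^2 = 38809 ≡ 625 (mod 1591)
9^1024 ≡ 625^2 = 390625 ≡ 830 (mod 1591)
1590 = 1024 + 512 + 32 + 16 + 4 + 2 in binary powers of 2.
So 9^1590 ≡ 830 · 625 · 1588 · 830 · 197 · 81 ≡ 269 (mod 1591).
Since 269 ≠ 1, base 9 is a Fermat witness: 1591 is composite.

269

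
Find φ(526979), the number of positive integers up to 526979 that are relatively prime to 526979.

505440

Factor: 526979 = 53 · 61 · 163.
φ(526979) = (53−1) · (61−1) · (163−1) = 52 · 60 · 162 = 505440.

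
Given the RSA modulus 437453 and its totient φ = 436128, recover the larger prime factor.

φ(n) = (p−1)(q−1) = n − (p+q) + 1, so p + q = 437453 − 436128 + 1 = 1326.
p and q are the roots of t² − 1326t + 437453 = 0.
Discriminant: 1326² − 4·437453 = 1758276 − 1749812 = 8464; √8464 = 92.
q = (1326 − 92)/2 = 617, p = (1326 + 92)/2 = 709.
Check: 617 · 709 = 437453.

709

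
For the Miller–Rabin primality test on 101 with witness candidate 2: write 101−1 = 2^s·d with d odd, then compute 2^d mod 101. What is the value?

10

101 − 1 = 100 = 2^2 · 25, so d = 25.
2^1 ≡ 2 (mod 101)
2^2 ≡ 2^2 = 4 ≡ 4 (mod 101)
2^4 ≡ 4^2 = 16 ≡ 16 (mod 101)
2^8 ≡ 16^2 = 256 ≡ 54 (mod 101)
2^16 ≡ 54^2 = 2916 ≡ 88 (mod 101)
25 = 16 + 8 + 1 in binary powers of 2.
So 2^25 ≡ 88 · 54 · 2 ≡ 10 (mod 101).
Squaring chain: 10 → 100; reaches −1, so base 2 does not prove 101 composite.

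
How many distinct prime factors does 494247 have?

494247 = 3 · 164749
164749 = 13 · 12673
12673 = 19 · 667
667 = 23 · 29
494247 = 3 · 13 · 19 · 23 · 29, which has 5 distinct prime factors.

5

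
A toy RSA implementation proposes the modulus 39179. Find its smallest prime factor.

7

39179 is odd.
Digit sum 29, not divisible by 3.
Ends in 9: not divisible by 5.
7: 39179 = 7·5597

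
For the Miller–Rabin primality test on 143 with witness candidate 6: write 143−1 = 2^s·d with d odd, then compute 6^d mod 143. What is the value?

143 − 1 = 142 = 2^1 · 71, so d = 71.
6^1 ≡ 6 (mod 143)
6^2 ≡ 6^2 = 36 ≡ 36 (mod 143)
6^4 ≡ 36^2 = 1296 ≡ 9 (mod 143)
6^8 ≡ 9^2 = 81 ≡ 81 (mod 143)
6^16 ≡ 81^2 = 6561 ≡ 126 (mod 143)
6^32 ≡ 126^2 = 15876 ≡ 3 (mod 143)
6^64 ≡ 3^2 = 9 ≡ 9 (mod 143)
71 = 64 + 4 + 2 + 1 in binary powers of 2.
So 6^71 ≡ 9 · 9 · 36 · 6 ≡ 50 (mod 143).
Squaring chain: 50; never reaches −1, so base 6 is a Miller–Rabin witness that 143 is composite.

50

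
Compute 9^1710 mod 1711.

400

9^1 ≡ 9 (mod 1711)
9^2 ≡ 9^2 = 81 ≡ 81 (mod 1711)
9^4 ≡ 81^2 = 6561 ≡ 1428 (mod 1711)
9^8 ≡ 1428^2 = 2039184 ≡ 1383 (mod 1711)
9^16 ≡ 1383^2 = 1912689 ≡ 1502 (mod 1711)
9^32 ≡ 1502^2 = 2256004 ≡ 906 (mod 1711)
9^64 ≡ 906^2 = 820836 ≡ 1267 (mod 1711)
9^128 ≡ 1267^2 = 1605289 ≡ 371 (mod 1711)
9^256 ≡ 371^2 = 137641 ≡ 761 (mod 1711)
9^512 ≡ 761^2 = 579121 ≡ 803 (mod 1711)
9^1024 ≡ 803^2 = 644809 ≡ 1473 (mod 1711)
1710 = 1024 + 512 + 128 + 32 + 8 + 4 + 2 in binary powers of 2.
So 9^1710 ≡ 1473 · 803 · 371 · 906 · 1383 · 1428 · 81 ≡ 400 (mod 1711).
Since 400 ≠ 1, base 9 is a Fermat witness: 1711 is composite.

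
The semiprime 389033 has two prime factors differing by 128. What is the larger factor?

691

Since p = q + 128, we have 389033 = q(q + 128), so q² + 128q − 389033 = 0.
Discriminant: 128² + 4·389033 = 16384 + 1556132 = 1572516; √1572516 = 1254.
q = (−128 + 1254)/2 = 563, and p = q + 128 = 691.
Check: 563 · 691 = 389033.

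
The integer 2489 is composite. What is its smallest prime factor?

19

2489 is odd.
Digit sum 23, not divisible by 3.
Ends in 9: not divisible by 5.
7: 2489 = 7·355 + 4
11: 2489 = 11·226 + 3
13: 2489 = 13·191 + 6
17: 2489 = 17·146 + 7
19: 2489 = 19·131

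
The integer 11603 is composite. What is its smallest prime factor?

11603 is odd.
Digit sum 11, not divisible by 3.
Ends in 3: not divisible by 5.
7: 11603 = 7·1657 + 4
11: 11603 = 11·1054 + 9
13: 11603 = 13·892 + 7
17: 11603 = 17·682 + 9
19: 11603 = 19·610 + 13
23: 11603 = 23·504 + 11
29: 11603 = 29·400 + 3
31: 11603 = 31·374 + 9
37: 11603 = 37·313 + 22
41: 11603 = 41·283

41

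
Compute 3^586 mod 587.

3^1 ≡ 3 (mod 587)
3^2 ≡ 3^2 = 9 ≡ 9 (mod 587)
3^4 ≡ 9^2 = 81 ≡ 81 (mod 587)
3^8 ≡ 81^2 = 6561 ≡ 104 (mod 587)
3^16 ≡ 104^2 = 10816 ≡ 250 (mod 587)
3^32 ≡ 250^2 = 62500 ≡ 278 (mod 587)
3^64 ≡ 278^2 = 77284 ≡ 387 (mod 587)
3^128 ≡ 387^2 = 149769 ≡ 84 (mod 587)
3^256 ≡ 84^2 = 7056 ≡ 12 (mod 587)
3^512 ≡ 12^2 = 144 ≡ 144 (mod 587)
586 = 512 + 64 + 8 + 2 in binary powers of 2.
So 3^586 ≡ 144 · 387 · 104 · 9 ≡ 1 (mod 587).
Since the result is 1, base 3 gives no evidence that 587 is composite.

1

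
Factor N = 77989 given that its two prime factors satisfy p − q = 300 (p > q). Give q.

Since p = q + 300, we have 77989 = q(q + 300), so q² + 300q − 77989 = 0.
Discriminant: 300² + 4·77989 = 90000 + 311956 = 401956; √401956 = 634.
q = (−300 + 634)/2 = 167, and p = q + 300 = 467.
Check: 167 · 467 = 77989.

167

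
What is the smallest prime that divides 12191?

73

12191 is odd.
Digit sum 14, not divisible by 3.
Ends in 1: not divisible by 5.
7: 12191 = 7·1741 + 4
11: 12191 = 11·1108 + 3
13: 12191 = 13·937 + 10
17: 12191 = 17·717 + 2
19: 12191 = 19·641 + 12
23: 12191 = 23·530 + 1
29: 12191 = 29·420 + 11
31: 12191 = 31·393 + 8
37: 12191 = 37·329 + 18
41: 12191 = 41·297 + 14
43: 12191 = 43·283 + 22
47: 12191 = 47·259 + 18
53: 12191 = 53·230 + 1
59: 12191 = 59·206 + 37
61: 12191 = 61·199 + 52
67: 12191 = 67·181 + 64
71: 12191 = 71·171 + 50
73: 12191 = 73·167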